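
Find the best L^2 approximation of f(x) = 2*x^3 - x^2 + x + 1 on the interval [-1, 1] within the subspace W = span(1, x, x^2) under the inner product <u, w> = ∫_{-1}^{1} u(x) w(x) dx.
g(x) = -x^2 + 11*x/5 + 1

The best approximation g ∈ W is the orthogonal projection of f onto W. Writing g = a_0 + a_1 x + a_2 x^2, the coefficients solve the normal equations G · a = b where
  G_{ij} = <φ_i, φ_j> and b_i = <f, φ_i>, with φ_0 = 1, φ_1 = x, φ_2 = x^2.
G =
  [2, 0, 2/3]
  [0, 2/3, 0]
  [2/3, 0, 2/5],
b = (4/3, 22/15, 4/15).
Solving gives a_0 = 1, a_1 = 11/5, a_2 = -1, so
  g(x) = -x^2 + 11*x/5 + 1.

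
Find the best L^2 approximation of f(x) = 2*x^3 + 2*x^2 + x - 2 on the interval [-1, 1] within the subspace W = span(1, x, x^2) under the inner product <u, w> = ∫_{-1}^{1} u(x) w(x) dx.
g(x) = 2*x^2 + 11*x/5 - 2

The best approximation g ∈ W is the orthogonal projection of f onto W. Writing g = a_0 + a_1 x + a_2 x^2, the coefficients solve the normal equations G · a = b where
  G_{ij} = <φ_i, φ_j> and b_i = <f, φ_i>, with φ_0 = 1, φ_1 = x, φ_2 = x^2.
G =
  [2, 0, 2/3]
  [0, 2/3, 0]
  [2/3, 0, 2/5],
b = (-8/3, 22/15, -8/15).
Solving gives a_0 = -2, a_1 = 11/5, a_2 = 2, so
  g(x) = 2*x^2 + 11*x/5 - 2.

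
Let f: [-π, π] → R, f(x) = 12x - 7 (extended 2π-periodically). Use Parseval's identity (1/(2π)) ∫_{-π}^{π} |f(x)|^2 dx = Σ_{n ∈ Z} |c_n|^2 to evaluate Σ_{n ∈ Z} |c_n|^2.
Σ |c_n|^2 = 48π^2 + 49

Expand and integrate term by term over [-π, π]:
  ∫ (12x)^2 dx = 144·(2π^3/3); ∫ 2·12·(-7)·x dx = 0 (odd integrand); ∫ (-7)^2 dx = 49·2π.
So (1/(2π)) ∫_{-π}^{π} (12x - 7)^2 dx = 144π^2/3 + 49 = 48π^2 + 49.
Parseval ⇒ Σ |c_n|^2 = 48π^2 + 49.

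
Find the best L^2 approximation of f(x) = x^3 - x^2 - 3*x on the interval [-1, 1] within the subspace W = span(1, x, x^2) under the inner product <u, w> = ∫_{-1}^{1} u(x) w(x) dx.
g(x) = -x^2 - 12*x/5

The best approximation g ∈ W is the orthogonal projection of f onto W. Writing g = a_0 + a_1 x + a_2 x^2, the coefficients solve the normal equations G · a = b where
  G_{ij} = <φ_i, φ_j> and b_i = <f, φ_i>, with φ_0 = 1, φ_1 = x, φ_2 = x^2.
G =
  [2, 0, 2/3]
  [0, 2/3, 0]
  [2/3, 0, 2/5],
b = (-2/3, -8/5, -2/5).
Solving gives a_0 = 0, a_1 = -12/5, a_2 = -1, so
  g(x) = -x^2 - 12*x/5.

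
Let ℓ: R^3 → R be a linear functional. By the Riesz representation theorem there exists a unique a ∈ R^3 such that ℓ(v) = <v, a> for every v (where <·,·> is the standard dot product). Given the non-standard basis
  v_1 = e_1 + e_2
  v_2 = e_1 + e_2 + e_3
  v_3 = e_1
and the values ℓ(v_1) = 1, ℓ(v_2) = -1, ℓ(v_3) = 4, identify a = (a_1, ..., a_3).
a = (4, -3, -2)

Write a = (a_1, ..., a_3) in the standard basis. For each basis vector v_i, ℓ(v_i) = <v_i, a> is a linear equation in the a_j's. Collect the n equations into a matrix system V a = ℓ, where row i of V is v_i (expressed in the standard basis). Since V is invertible (lower-triangular with 1s on the diagonal, up to permutation), solve by back-substitution:
  V =
[[1, 1, 0],
 [1, 1, 1],
 [1, 0, 0]]
  V a = (1, -1, 4)
Solving gives a = (4, -3, -2).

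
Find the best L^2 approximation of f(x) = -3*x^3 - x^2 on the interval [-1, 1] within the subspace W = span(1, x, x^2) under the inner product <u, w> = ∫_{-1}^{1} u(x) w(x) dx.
g(x) = -x^2 - 9*x/5

The best approximation g ∈ W is the orthogonal projection of f onto W. Writing g = a_0 + a_1 x + a_2 x^2, the coefficients solve the normal equations G · a = b where
  G_{ij} = <φ_i, φ_j> and b_i = <f, φ_i>, with φ_0 = 1, φ_1 = x, φ_2 = x^2.
G =
  [2, 0, 2/3]
  [0, 2/3, 0]
  [2/3, 0, 2/5],
b = (-2/3, -6/5, -2/5).
Solving gives a_0 = 0, a_1 = -9/5, a_2 = -1, so
  g(x) = -x^2 - 9*x/5.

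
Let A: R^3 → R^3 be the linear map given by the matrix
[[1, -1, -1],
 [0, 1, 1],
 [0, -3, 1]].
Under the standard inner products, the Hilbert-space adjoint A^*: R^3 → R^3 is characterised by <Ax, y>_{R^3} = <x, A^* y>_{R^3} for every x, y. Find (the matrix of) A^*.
A^* = A^T =
[[1, 0, 0],
 [-1, 1, -3],
 [-1, 1, 1]]

For real matrices with standard dot products, the defining identity <Ax, y> = <x, A^* y> gives (Ax)^T y = x^T (A^*) y, i.e. x^T A^T y = x^T (A^*) y. Since this holds for all x, y, we must have A^* = A^T. Therefore
A^* =
[[1, 0, 0],
 [-1, 1, -3],
 [-1, 1, 1]].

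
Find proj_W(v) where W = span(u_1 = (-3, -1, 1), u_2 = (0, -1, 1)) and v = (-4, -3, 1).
proj_W(v) = (-4, -2, 2)

Set up U = [u_1 | ... | u_2] ∈ R^(3×2). The projector onto W = col(U) is P = U (U^T U)^(-1) U^T.
Compute U^T U =
  [11, 2]
  [2, 2],
and U^T v = (16, 4).
Solve U^T U · c = U^T v for the coefficients: c = (4/3, 2/3). The projection is proj_W(v) = U c.
Check: (v - proj_W(v)) · u_1 = 0  (should be 0).
Check: (v - proj_W(v)) · u_2 = 0  (should be 0).
Result: proj_W(v) = (-4, -2, 2).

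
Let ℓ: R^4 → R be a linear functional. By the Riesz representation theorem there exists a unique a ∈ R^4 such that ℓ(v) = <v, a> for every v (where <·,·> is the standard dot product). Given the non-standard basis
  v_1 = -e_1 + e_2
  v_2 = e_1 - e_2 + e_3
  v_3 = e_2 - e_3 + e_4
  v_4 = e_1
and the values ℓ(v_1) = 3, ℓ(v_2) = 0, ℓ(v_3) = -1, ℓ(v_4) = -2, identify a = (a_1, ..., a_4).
a = (-2, 1, 3, 1)

Write a = (a_1, ..., a_4) in the standard basis. For each basis vector v_i, ℓ(v_i) = <v_i, a> is a linear equation in the a_j's. Collect the n equations into a matrix system V a = ℓ, where row i of V is v_i (expressed in the standard basis). Since V is invertible (lower-triangular with 1s on the diagonal, up to permutation), solve by back-substitution:
  V =
[[-1, 1, 0, 0],
 [1, -1, 1, 0],
 [0, 1, -1, 1],
 [1, 0, 0, 0]]
  V a = (3, 0, -1, -2)
Solving gives a = (-2, 1, 3, 1).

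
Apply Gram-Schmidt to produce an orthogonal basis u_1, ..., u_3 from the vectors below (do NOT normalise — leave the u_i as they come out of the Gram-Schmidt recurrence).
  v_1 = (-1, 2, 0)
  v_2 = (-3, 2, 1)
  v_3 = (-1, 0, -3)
Orthogonal basis:
  u_1 = (-1, 2, 0)
  u_2 = (-8/5, -4/5, 1)
  u_3 = (-4/3, -2/3, -8/3)

Apply the Gram-Schmidt recurrence
  u_1 = v_1
  u_i = v_i − Σ_{j<i} ((v_i · u_j) / (u_j · u_j)) · u_j.

Step by step this gives:
  u_1 = (-1, 2, 0)
  u_2 = (-8/5, -4/5, 1)
  u_3 = (-4/3, -2/3, -8/3)

Orthogonality check:
  u_2 · u_1 = 0 (should be 0)
  u_3 · u_1 = 0 (should be 0)
  u_3 · u_2 = 0 (should be 0)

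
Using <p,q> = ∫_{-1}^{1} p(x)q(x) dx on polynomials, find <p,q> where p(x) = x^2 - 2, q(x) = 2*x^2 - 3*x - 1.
<p,q> = 22/15

Expand the product: p(x)·q(x) = 2*x^4 - 3*x^3 - 5*x^2 + 6*x + 2.
∫_{-1}^{1} of each monomial x^k gives [2/(k+1) if k even, 0 if k odd]. Integrating term-by-term (or equivalently evaluating the antiderivative F(x) = 2*x^5/5 - 3*x^4/4 - 5*x^3/3 + 3*x^2 + 2*x at the endpoints):
  F(1) − F(−1) = 179/60 − (91/60) = 22/15.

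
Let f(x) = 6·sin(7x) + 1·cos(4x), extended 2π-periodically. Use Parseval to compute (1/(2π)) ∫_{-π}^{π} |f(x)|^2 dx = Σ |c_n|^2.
Σ |c_n|^2 = 37/2

Expand |f|^2 and use orthogonality of {sin(nx), cos(mx)} on [-π, π]:
  ∫_{-π}^{π} sin(nx)^2 dx = π, ∫ cos(mx)^2 dx = π, and cross terms integrate to 0.
So ∫_{-π}^{π} f(x)^2 dx = 6^2 · π + 1^2 · π = (36 + 1)π.
Divide by 2π: (36 + 1)/2 = 37/2.
By Parseval, this equals Σ |c_n|^2.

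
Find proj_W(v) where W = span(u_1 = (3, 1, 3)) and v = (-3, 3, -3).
proj_W(v) = (-45/19, -15/19, -45/19)

Set up U = [u_1 | ... | u_1] ∈ R^(3×1). The projector onto W = col(U) is P = U (U^T U)^(-1) U^T.
Compute U^T U =
  [19],
and U^T v = (-15).
Solve U^T U · c = U^T v for the coefficients: c = (-15/19). The projection is proj_W(v) = U c.
Check: (v - proj_W(v)) · u_1 = 0  (should be 0).
Result: proj_W(v) = (-45/19, -15/19, -45/19).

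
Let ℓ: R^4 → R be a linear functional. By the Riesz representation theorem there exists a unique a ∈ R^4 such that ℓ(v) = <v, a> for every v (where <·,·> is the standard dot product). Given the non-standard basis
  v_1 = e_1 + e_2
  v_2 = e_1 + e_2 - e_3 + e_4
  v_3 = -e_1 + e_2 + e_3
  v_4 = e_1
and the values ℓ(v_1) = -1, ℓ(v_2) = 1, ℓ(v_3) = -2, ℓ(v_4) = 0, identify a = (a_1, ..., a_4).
a = (0, -1, -1, 1)

Write a = (a_1, ..., a_4) in the standard basis. For each basis vector v_i, ℓ(v_i) = <v_i, a> is a linear equation in the a_j's. Collect the n equations into a matrix system V a = ℓ, where row i of V is v_i (expressed in the standard basis). Since V is invertible (lower-triangular with 1s on the diagonal, up to permutation), solve by back-substitution:
  V =
[[1, 1, 0, 0],
 [1, 1, -1, 1],
 [-1, 1, 1, 0],
 [1, 0, 0, 0]]
  V a = (-1, 1, -2, 0)
Solving gives a = (0, -1, -1, 1).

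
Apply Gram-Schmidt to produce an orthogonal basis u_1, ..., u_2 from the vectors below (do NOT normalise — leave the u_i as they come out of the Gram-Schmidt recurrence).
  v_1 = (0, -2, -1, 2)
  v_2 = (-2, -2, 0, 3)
Orthogonal basis:
  u_1 = (0, -2, -1, 2)
  u_2 = (-2, 2/9, 10/9, 7/9)

Apply the Gram-Schmidt recurrence
  u_1 = v_1
  u_i = v_i − Σ_{j<i} ((v_i · u_j) / (u_j · u_j)) · u_j.

Step by step this gives:
  u_1 = (0, -2, -1, 2)
  u_2 = (-2, 2/9, 10/9, 7/9)

Orthogonality check:
  u_2 · u_1 = 0 (should be 0)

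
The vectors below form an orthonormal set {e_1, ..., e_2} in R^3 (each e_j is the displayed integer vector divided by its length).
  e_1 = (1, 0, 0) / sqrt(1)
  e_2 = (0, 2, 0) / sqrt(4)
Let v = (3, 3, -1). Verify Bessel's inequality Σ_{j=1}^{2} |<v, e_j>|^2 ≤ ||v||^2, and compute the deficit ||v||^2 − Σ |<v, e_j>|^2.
Σ |<v, e_j>|^2 = 18; ||v||^2 = 19; deficit = 1

Write each e_j = u_j / sqrt(<u_j, u_j>) where u_j is the displayed integer vector. Then <v, e_j> = <v, u_j> / sqrt(<u_j, u_j>), so |<v, e_j>|^2 = <v, u_j>^2 / <u_j, u_j>.
Coefficients: <v, e_1> = 3/sqrt(1), <v, e_2> = 6/sqrt(4).
Square and sum: Σ |<v, e_j>|^2 = 18.
Compute ||v||^2 = v·v = 19.
Deficit = 19 − 18 = 1 ≥ 0, confirming Bessel's inequality. (The deficit equals ||v − Σ <v,e_j> e_j||^2, the squared distance from v to span{e_j}.)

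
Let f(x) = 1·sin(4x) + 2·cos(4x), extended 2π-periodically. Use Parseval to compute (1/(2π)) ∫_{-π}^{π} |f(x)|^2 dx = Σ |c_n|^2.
Σ |c_n|^2 = 5/2

Expand |f|^2 and use orthogonality of {sin(nx), cos(mx)} on [-π, π]:
  ∫_{-π}^{π} sin(nx)^2 dx = π, ∫ cos(mx)^2 dx = π, and cross terms integrate to 0.
So ∫_{-π}^{π} f(x)^2 dx = 1^2 · π + 2^2 · π = (1 + 4)π.
Divide by 2π: (1 + 4)/2 = 5/2.
By Parseval, this equals Σ |c_n|^2.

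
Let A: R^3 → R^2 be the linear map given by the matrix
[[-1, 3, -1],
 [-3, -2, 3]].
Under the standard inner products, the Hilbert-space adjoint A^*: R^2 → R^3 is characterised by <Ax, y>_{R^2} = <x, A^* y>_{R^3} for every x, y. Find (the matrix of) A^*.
A^* = A^T =
[[-1, -3],
 [3, -2],
 [-1, 3]]

For real matrices with standard dot products, the defining identity <Ax, y> = <x, A^* y> gives (Ax)^T y = x^T (A^*) y, i.e. x^T A^T y = x^T (A^*) y. Since this holds for all x, y, we must have A^* = A^T. Therefore
A^* =
[[-1, -3],
 [3, -2],
 [-1, 3]].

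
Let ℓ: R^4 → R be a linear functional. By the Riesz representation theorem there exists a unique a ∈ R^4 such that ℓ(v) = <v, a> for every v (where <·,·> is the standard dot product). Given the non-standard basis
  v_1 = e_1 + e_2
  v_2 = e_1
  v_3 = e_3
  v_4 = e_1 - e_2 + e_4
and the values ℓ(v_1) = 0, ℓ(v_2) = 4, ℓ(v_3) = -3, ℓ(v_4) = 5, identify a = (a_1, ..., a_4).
a = (4, -4, -3, -3)

Write a = (a_1, ..., a_4) in the standard basis. For each basis vector v_i, ℓ(v_i) = <v_i, a> is a linear equation in the a_j's. Collect the n equations into a matrix system V a = ℓ, where row i of V is v_i (expressed in the standard basis). Since V is invertible (lower-triangular with 1s on the diagonal, up to permutation), solve by back-substitution:
  V =
[[1, 1, 0, 0],
 [1, 0, 0, 0],
 [0, 0, 1, 0],
 [1, -1, 0, 1]]
  V a = (0, 4, -3, 5)
Solving gives a = (4, -4, -3, -3).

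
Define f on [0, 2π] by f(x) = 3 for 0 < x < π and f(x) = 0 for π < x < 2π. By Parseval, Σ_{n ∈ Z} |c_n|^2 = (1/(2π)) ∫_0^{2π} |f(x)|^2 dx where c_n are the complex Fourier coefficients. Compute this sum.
Σ |c_n|^2 = 9/2

Parseval equates the L^2 energy of f (normalised by 1/(2π)) with the ℓ^2 sum of its Fourier coefficients: (1/(2π)) ∫_0^{2π} |f|^2 = Σ |c_n|^2.
Compute the left side: (1/(2π)) [∫_0^π 3^2 dx + ∫_π^{2π} 0^2 dx] = (1/(2π)) · (9π + 0π) = (9 + 0)/2 = 9/2.
So Σ_{n ∈ Z} |c_n|^2 = 9/2.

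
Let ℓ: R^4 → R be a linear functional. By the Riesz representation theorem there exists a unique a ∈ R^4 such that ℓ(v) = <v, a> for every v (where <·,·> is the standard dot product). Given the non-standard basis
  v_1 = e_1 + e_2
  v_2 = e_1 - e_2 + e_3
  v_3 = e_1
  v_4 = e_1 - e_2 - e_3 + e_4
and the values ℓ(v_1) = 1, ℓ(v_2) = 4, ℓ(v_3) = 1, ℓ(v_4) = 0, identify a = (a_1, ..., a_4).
a = (1, 0, 3, 2)

Write a = (a_1, ..., a_4) in the standard basis. For each basis vector v_i, ℓ(v_i) = <v_i, a> is a linear equation in the a_j's. Collect the n equations into a matrix system V a = ℓ, where row i of V is v_i (expressed in the standard basis). Since V is invertible (lower-triangular with 1s on the diagonal, up to permutation), solve by back-substitution:
  V =
[[1, 1, 0, 0],
 [1, -1, 1, 0],
 [1, 0, 0, 0],
 [1, -1, -1, 1]]
  V a = (1, 4, 1, 0)
Solving gives a = (1, 0, 3, 2).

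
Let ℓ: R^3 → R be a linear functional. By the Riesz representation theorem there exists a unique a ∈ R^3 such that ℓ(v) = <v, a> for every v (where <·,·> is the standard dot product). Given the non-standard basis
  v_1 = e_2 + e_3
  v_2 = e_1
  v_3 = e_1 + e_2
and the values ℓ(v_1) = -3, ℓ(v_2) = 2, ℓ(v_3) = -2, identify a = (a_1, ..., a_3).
a = (2, -4, 1)

Write a = (a_1, ..., a_3) in the standard basis. For each basis vector v_i, ℓ(v_i) = <v_i, a> is a linear equation in the a_j's. Collect the n equations into a matrix system V a = ℓ, where row i of V is v_i (expressed in the standard basis). Since V is invertible (lower-triangular with 1s on the diagonal, up to permutation), solve by back-substitution:
  V =
[[0, 1, 1],
 [1, 0, 0],
 [1, 1, 0]]
  V a = (-3, 2, -2)
Solving gives a = (2, -4, 1).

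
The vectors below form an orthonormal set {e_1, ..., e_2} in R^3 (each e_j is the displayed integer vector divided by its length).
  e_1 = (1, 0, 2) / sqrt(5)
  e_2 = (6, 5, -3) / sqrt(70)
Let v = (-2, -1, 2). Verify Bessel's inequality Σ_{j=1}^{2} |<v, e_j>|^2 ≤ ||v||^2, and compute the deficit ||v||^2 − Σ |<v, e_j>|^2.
Σ |<v, e_j>|^2 = 117/14; ||v||^2 = 9; deficit = 9/14

Write each e_j = u_j / sqrt(<u_j, u_j>) where u_j is the displayed integer vector. Then <v, e_j> = <v, u_j> / sqrt(<u_j, u_j>), so |<v, e_j>|^2 = <v, u_j>^2 / <u_j, u_j>.
Coefficients: <v, e_1> = 2/sqrt(5), <v, e_2> = -23/sqrt(70).
Square and sum: Σ |<v, e_j>|^2 = 117/14.
Compute ||v||^2 = v·v = 9.
Deficit = 9 − 117/14 = 9/14 ≥ 0, confirming Bessel's inequality. (The deficit equals ||v − Σ <v,e_j> e_j||^2, the squared distance from v to span{e_j}.)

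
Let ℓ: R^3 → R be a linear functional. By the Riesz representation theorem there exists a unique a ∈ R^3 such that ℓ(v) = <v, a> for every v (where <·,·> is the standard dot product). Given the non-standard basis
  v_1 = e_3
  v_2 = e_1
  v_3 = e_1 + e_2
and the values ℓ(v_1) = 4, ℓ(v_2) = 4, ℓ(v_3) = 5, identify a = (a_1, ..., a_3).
a = (4, 1, 4)

Write a = (a_1, ..., a_3) in the standard basis. For each basis vector v_i, ℓ(v_i) = <v_i, a> is a linear equation in the a_j's. Collect the n equations into a matrix system V a = ℓ, where row i of V is v_i (expressed in the standard basis). Since V is invertible (lower-triangular with 1s on the diagonal, up to permutation), solve by back-substitution:
  V =
[[0, 0, 1],
 [1, 0, 0],
 [1, 1, 0]]
  V a = (4, 4, 5)
Solving gives a = (4, 1, 4).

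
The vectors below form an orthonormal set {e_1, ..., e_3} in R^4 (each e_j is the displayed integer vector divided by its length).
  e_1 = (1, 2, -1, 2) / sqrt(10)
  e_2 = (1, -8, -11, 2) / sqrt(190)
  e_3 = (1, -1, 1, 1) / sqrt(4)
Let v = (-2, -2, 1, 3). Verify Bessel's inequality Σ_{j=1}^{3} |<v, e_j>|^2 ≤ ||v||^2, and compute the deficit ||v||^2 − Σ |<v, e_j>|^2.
Σ |<v, e_j>|^2 = 86/19; ||v||^2 = 18; deficit = 256/19

Write each e_j = u_j / sqrt(<u_j, u_j>) where u_j is the displayed integer vector. Then <v, e_j> = <v, u_j> / sqrt(<u_j, u_j>), so |<v, e_j>|^2 = <v, u_j>^2 / <u_j, u_j>.
Coefficients: <v, e_1> = -1/sqrt(10), <v, e_2> = 9/sqrt(190), <v, e_3> = 4/sqrt(4).
Square and sum: Σ |<v, e_j>|^2 = 86/19.
Compute ||v||^2 = v·v = 18.
Deficit = 18 − 86/19 = 256/19 ≥ 0, confirming Bessel's inequality. (The deficit equals ||v − Σ <v,e_j> e_j||^2, the squared distance from v to span{e_j}.)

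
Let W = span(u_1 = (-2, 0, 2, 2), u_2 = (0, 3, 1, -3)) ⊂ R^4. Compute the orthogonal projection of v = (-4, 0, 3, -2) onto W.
proj_W(v) = (-113/53, 111/53, 150/53, 2/53)

Set up U = [u_1 | ... | u_2] ∈ R^(4×2). The projector onto W = col(U) is P = U (U^T U)^(-1) U^T.
Compute U^T U =
  [12, -4]
  [-4, 19],
and U^T v = (10, 9).
Solve U^T U · c = U^T v for the coefficients: c = (113/106, 37/53). The projection is proj_W(v) = U c.
Check: (v - proj_W(v)) · u_1 = 0  (should be 0).
Check: (v - proj_W(v)) · u_2 = 0  (should be 0).
Result: proj_W(v) = (-113/53, 111/53, 150/53, 2/53).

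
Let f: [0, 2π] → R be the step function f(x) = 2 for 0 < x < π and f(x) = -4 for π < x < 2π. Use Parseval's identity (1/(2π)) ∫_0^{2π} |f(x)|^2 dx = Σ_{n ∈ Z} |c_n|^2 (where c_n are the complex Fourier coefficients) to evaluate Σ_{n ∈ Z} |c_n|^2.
Σ |c_n|^2 = 10

Parseval equates the L^2 energy of f (normalised by 1/(2π)) with the ℓ^2 sum of its Fourier coefficients: (1/(2π)) ∫_0^{2π} |f|^2 = Σ |c_n|^2.
Compute the left side: (1/(2π)) [∫_0^π 2^2 dx + ∫_π^{2π} (-4)^2 dx] = (1/(2π)) · (4π + 16π) = (4 + 16)/2 = 10.
So Σ_{n ∈ Z} |c_n|^2 = 10.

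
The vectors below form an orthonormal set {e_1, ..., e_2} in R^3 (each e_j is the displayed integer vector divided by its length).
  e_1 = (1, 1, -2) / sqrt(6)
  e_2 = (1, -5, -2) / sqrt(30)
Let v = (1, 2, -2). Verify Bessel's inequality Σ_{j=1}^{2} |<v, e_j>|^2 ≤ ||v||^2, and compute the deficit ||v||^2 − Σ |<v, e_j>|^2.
Σ |<v, e_j>|^2 = 9; ||v||^2 = 9; deficit = 0

Write each e_j = u_j / sqrt(<u_j, u_j>) where u_j is the displayed integer vector. Then <v, e_j> = <v, u_j> / sqrt(<u_j, u_j>), so |<v, e_j>|^2 = <v, u_j>^2 / <u_j, u_j>.
Coefficients: <v, e_1> = 7/sqrt(6), <v, e_2> = -5/sqrt(30).
Square and sum: Σ |<v, e_j>|^2 = 9.
Compute ||v||^2 = v·v = 9.
Deficit = 9 − 9 = 0 ≥ 0, confirming Bessel's inequality. (The deficit equals ||v − Σ <v,e_j> e_j||^2, the squared distance from v to span{e_j}.)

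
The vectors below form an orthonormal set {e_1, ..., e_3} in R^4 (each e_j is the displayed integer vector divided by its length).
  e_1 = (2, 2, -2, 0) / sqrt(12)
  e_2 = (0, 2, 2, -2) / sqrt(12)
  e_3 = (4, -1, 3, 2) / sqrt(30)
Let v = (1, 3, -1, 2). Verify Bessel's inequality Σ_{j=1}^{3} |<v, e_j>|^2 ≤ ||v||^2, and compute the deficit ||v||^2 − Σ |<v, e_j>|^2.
Σ |<v, e_j>|^2 = 127/15; ||v||^2 = 15; deficit = 98/15

Write each e_j = u_j / sqrt(<u_j, u_j>) where u_j is the displayed integer vector. Then <v, e_j> = <v, u_j> / sqrt(<u_j, u_j>), so |<v, e_j>|^2 = <v, u_j>^2 / <u_j, u_j>.
Coefficients: <v, e_1> = 10/sqrt(12), <v, e_2> = 0/sqrt(12), <v, e_3> = 2/sqrt(30).
Square and sum: Σ |<v, e_j>|^2 = 127/15.
Compute ||v||^2 = v·v = 15.
Deficit = 15 − 127/15 = 98/15 ≥ 0, confirming Bessel's inequality. (The deficit equals ||v − Σ <v,e_j> e_j||^2, the squared distance from v to span{e_j}.)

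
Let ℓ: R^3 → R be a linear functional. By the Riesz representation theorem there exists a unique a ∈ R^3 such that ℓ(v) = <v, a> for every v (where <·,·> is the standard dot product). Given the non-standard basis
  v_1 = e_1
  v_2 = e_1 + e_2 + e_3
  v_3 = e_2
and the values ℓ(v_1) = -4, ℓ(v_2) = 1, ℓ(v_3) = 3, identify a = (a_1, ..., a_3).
a = (-4, 3, 2)

Write a = (a_1, ..., a_3) in the standard basis. For each basis vector v_i, ℓ(v_i) = <v_i, a> is a linear equation in the a_j's. Collect the n equations into a matrix system V a = ℓ, where row i of V is v_i (expressed in the standard basis). Since V is invertible (lower-triangular with 1s on the diagonal, up to permutation), solve by back-substitution:
  V =
[[1, 0, 0],
 [1, 1, 1],
 [0, 1, 0]]
  V a = (-4, 1, 3)
Solving gives a = (-4, 3, 2).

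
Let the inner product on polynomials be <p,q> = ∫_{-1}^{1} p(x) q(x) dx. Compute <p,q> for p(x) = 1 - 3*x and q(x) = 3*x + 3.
<p,q> = 0

Expand the product: p(x)·q(x) = -9*x^2 - 6*x + 3.
∫_{-1}^{1} of each monomial x^k gives [2/(k+1) if k even, 0 if k odd]. Integrating term-by-term (or equivalently evaluating the antiderivative F(x) = -3*x^3 - 3*x^2 + 3*x at the endpoints):
  F(1) − F(−1) = -3 − (-3) = 0.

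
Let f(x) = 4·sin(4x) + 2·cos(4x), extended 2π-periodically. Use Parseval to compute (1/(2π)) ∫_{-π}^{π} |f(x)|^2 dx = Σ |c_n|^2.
Σ |c_n|^2 = 10

Expand |f|^2 and use orthogonality of {sin(nx), cos(mx)} on [-π, π]:
  ∫_{-π}^{π} sin(nx)^2 dx = π, ∫ cos(mx)^2 dx = π, and cross terms integrate to 0.
So ∫_{-π}^{π} f(x)^2 dx = 4^2 · π + 2^2 · π = (16 + 4)π.
Divide by 2π: (16 + 4)/2 = 10.
By Parseval, this equals Σ |c_n|^2.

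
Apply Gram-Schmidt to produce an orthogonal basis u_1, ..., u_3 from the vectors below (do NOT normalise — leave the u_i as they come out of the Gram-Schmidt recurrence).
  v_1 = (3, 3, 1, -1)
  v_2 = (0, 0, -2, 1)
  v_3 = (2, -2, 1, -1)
Orthogonal basis:
  u_1 = (3, 3, 1, -1)
  u_2 = (9/20, 9/20, -37/20, 17/20)
  u_3 = (179/91, -185/91, -18/91, -36/91)

Apply the Gram-Schmidt recurrence
  u_1 = v_1
  u_i = v_i − Σ_{j<i} ((v_i · u_j) / (u_j · u_j)) · u_j.

Step by step this gives:
  u_1 = (3, 3, 1, -1)
  u_2 = (9/20, 9/20, -37/20, 17/20)
  u_3 = (179/91, -185/91, -18/91, -36/91)

Orthogonality check:
  u_2 · u_1 = 0 (should be 0)
  u_3 · u_1 = 0 (should be 0)
  u_3 · u_2 = 0 (should be 0)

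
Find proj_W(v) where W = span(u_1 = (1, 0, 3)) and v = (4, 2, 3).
proj_W(v) = (13/10, 0, 39/10)

Set up U = [u_1 | ... | u_1] ∈ R^(3×1). The projector onto W = col(U) is P = U (U^T U)^(-1) U^T.
Compute U^T U =
  [10],
and U^T v = (13).
Solve U^T U · c = U^T v for the coefficients: c = (13/10). The projection is proj_W(v) = U c.
Check: (v - proj_W(v)) · u_1 = 0  (should be 0).
Result: proj_W(v) = (13/10, 0, 39/10).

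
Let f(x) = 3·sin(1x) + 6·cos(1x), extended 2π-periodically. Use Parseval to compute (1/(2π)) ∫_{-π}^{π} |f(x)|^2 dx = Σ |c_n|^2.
Σ |c_n|^2 = 45/2

Expand |f|^2 and use orthogonality of {sin(nx), cos(mx)} on [-π, π]:
  ∫_{-π}^{π} sin(nx)^2 dx = π, ∫ cos(mx)^2 dx = π, and cross terms integrate to 0.
So ∫_{-π}^{π} f(x)^2 dx = 3^2 · π + 6^2 · π = (9 + 36)π.
Divide by 2π: (9 + 36)/2 = 45/2.
By Parseval, this equals Σ |c_n|^2.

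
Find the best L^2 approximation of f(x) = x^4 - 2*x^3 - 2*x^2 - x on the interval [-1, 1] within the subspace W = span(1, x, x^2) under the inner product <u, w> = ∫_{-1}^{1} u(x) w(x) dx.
g(x) = -8*x^2/7 - 11*x/5 - 3/35

The best approximation g ∈ W is the orthogonal projection of f onto W. Writing g = a_0 + a_1 x + a_2 x^2, the coefficients solve the normal equations G · a = b where
  G_{ij} = <φ_i, φ_j> and b_i = <f, φ_i>, with φ_0 = 1, φ_1 = x, φ_2 = x^2.
G =
  [2, 0, 2/3]
  [0, 2/3, 0]
  [2/3, 0, 2/5],
b = (-14/15, -22/15, -18/35).
Solving gives a_0 = -3/35, a_1 = -11/5, a_2 = -8/7, so
  g(x) = -8*x^2/7 - 11*x/5 - 3/35.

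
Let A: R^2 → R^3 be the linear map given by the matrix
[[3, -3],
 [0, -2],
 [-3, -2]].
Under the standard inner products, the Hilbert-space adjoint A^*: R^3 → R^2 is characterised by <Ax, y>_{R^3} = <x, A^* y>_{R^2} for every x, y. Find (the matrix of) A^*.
A^* = A^T =
[[3, 0, -3],
 [-3, -2, -2]]

For real matrices with standard dot products, the defining identity <Ax, y> = <x, A^* y> gives (Ax)^T y = x^T (A^*) y, i.e. x^T A^T y = x^T (A^*) y. Since this holds for all x, y, we must have A^* = A^T. Therefore
A^* =
[[3, 0, -3],
 [-3, -2, -2]].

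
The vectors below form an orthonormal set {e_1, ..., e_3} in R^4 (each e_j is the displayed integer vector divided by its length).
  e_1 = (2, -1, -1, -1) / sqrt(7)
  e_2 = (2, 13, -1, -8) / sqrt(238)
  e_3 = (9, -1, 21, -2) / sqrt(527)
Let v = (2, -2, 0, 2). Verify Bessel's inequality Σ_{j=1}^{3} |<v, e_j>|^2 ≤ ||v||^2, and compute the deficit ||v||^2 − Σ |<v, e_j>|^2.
Σ |<v, e_j>|^2 = 274/31; ||v||^2 = 12; deficit = 98/31

Write each e_j = u_j / sqrt(<u_j, u_j>) where u_j is the displayed integer vector. Then <v, e_j> = <v, u_j> / sqrt(<u_j, u_j>), so |<v, e_j>|^2 = <v, u_j>^2 / <u_j, u_j>.
Coefficients: <v, e_1> = 4/sqrt(7), <v, e_2> = -38/sqrt(238), <v, e_3> = 16/sqrt(527).
Square and sum: Σ |<v, e_j>|^2 = 274/31.
Compute ||v||^2 = v·v = 12.
Deficit = 12 − 274/31 = 98/31 ≥ 0, confirming Bessel's inequality. (The deficit equals ||v − Σ <v,e_j> e_j||^2, the squared distance from v to span{e_j}.)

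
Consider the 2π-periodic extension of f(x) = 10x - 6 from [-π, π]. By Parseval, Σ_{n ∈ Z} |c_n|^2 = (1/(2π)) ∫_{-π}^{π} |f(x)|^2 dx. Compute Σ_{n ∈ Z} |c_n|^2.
Σ |c_n|^2 = 100π^2/3 + 36

Expand and integrate term by term over [-π, π]:
  ∫ (10x)^2 dx = 100·(2π^3/3); ∫ 2·10·(-6)·x dx = 0 (odd integrand); ∫ (-6)^2 dx = 36·2π.
So (1/(2π)) ∫_{-π}^{π} (10x - 6)^2 dx = 100π^2/3 + 36 = 100π^2/3 + 36.
Parseval ⇒ Σ |c_n|^2 = 100π^2/3 + 36.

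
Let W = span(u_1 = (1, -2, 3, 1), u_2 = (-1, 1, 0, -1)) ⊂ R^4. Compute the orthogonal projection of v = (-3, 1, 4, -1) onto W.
proj_W(v) = (-61/29, 23/29, 114/29, -61/29)

Set up U = [u_1 | ... | u_2] ∈ R^(4×2). The projector onto W = col(U) is P = U (U^T U)^(-1) U^T.
Compute U^T U =
  [15, -4]
  [-4, 3],
and U^T v = (6, 5).
Solve U^T U · c = U^T v for the coefficients: c = (38/29, 99/29). The projection is proj_W(v) = U c.
Check: (v - proj_W(v)) · u_1 = 0  (should be 0).
Check: (v - proj_W(v)) · u_2 = 0  (should be 0).
Result: proj_W(v) = (-61/29, 23/29, 114/29, -61/29).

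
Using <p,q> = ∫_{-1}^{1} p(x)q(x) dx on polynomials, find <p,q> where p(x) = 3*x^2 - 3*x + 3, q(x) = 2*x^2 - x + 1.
<p,q> = 82/5

Expand the product: p(x)·q(x) = 6*x^4 - 9*x^3 + 12*x^2 - 6*x + 3.
∫_{-1}^{1} of each monomial x^k gives [2/(k+1) if k even, 0 if k odd]. Integrating term-by-term (or equivalently evaluating the antiderivative F(x) = 6*x^5/5 - 9*x^4/4 + 4*x^3 - 3*x^2 + 3*x at the endpoints):
  F(1) − F(−1) = 59/20 − (-269/20) = 82/5.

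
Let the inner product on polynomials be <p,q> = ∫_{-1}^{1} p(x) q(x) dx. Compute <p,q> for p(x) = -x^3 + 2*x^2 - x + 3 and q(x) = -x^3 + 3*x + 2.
<p,q> = 1276/105

Expand the product: p(x)·q(x) = x^6 - 2*x^5 - 2*x^4 + x^3 + x^2 + 7*x + 6.
∫_{-1}^{1} of each monomial x^k gives [2/(k+1) if k even, 0 if k odd]. Integrating term-by-term (or equivalently evaluating the antiderivative F(x) = x^7/7 - x^6/3 - 2*x^5/5 + x^4/4 + x^3/3 + 7*x^2/2 + 6*x at the endpoints):
  F(1) − F(−1) = 1329/140 − (-5*2**(73/260)*3**(319/780)*5**(77/780)*7**(161/260)/14) = 1276/105.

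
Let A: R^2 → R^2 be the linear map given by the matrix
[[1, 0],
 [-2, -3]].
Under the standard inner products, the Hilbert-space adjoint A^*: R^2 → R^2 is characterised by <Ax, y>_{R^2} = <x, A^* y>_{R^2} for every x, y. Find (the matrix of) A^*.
A^* = A^T =
[[1, -2],
 [0, -3]]

For real matrices with standard dot products, the defining identity <Ax, y> = <x, A^* y> gives (Ax)^T y = x^T (A^*) y, i.e. x^T A^T y = x^T (A^*) y. Since this holds for all x, y, we must have A^* = A^T. Therefore
A^* =
[[1, -2],
 [0, -3]].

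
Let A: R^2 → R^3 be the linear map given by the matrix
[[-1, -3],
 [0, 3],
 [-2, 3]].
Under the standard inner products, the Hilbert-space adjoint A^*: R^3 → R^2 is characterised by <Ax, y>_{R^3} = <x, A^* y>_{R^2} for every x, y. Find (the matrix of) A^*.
A^* = A^T =
[[-1, 0, -2],
 [-3, 3, 3]]

For real matrices with standard dot products, the defining identity <Ax, y> = <x, A^* y> gives (Ax)^T y = x^T (A^*) y, i.e. x^T A^T y = x^T (A^*) y. Since this holds for all x, y, we must have A^* = A^T. Therefore
A^* =
[[-1, 0, -2],
 [-3, 3, 3]].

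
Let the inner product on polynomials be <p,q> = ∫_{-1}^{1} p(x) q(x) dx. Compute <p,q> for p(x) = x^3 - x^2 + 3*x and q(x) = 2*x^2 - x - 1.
<p,q> = -38/15

Expand the product: p(x)·q(x) = 2*x^5 - 3*x^4 + 6*x^3 - 2*x^2 - 3*x.
∫_{-1}^{1} of each monomial x^k gives [2/(k+1) if k even, 0 if k odd]. Integrating term-by-term (or equivalently evaluating the antiderivative F(x) = x^6/3 - 3*x^5/5 + 3*x^4/2 - 2*x^3/3 - 3*x^2/2 at the endpoints):
  F(1) − F(−1) = -14/15 − (8/5) = -38/15.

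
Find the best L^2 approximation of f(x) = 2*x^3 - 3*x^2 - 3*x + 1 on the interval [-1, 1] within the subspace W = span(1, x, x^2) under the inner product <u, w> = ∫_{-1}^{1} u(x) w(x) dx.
g(x) = -3*x^2 - 9*x/5 + 1

The best approximation g ∈ W is the orthogonal projection of f onto W. Writing g = a_0 + a_1 x + a_2 x^2, the coefficients solve the normal equations G · a = b where
  G_{ij} = <φ_i, φ_j> and b_i = <f, φ_i>, with φ_0 = 1, φ_1 = x, φ_2 = x^2.
G =
  [2, 0, 2/3]
  [0, 2/3, 0]
  [2/3, 0, 2/5],
b = (0, -6/5, -8/15).
Solving gives a_0 = 1, a_1 = -9/5, a_2 = -3, so
  g(x) = -3*x^2 - 9*x/5 + 1.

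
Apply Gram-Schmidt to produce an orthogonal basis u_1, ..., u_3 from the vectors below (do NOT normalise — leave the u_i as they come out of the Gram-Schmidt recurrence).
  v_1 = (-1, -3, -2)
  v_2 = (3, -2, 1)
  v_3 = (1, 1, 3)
Orthogonal basis:
  u_1 = (-1, -3, -2)
  u_2 = (43/14, -25/14, 8/7)
  u_3 = (-49/65, -7/13, 77/65)

Apply the Gram-Schmidt recurrence
  u_1 = v_1
  u_i = v_i − Σ_{j<i} ((v_i · u_j) / (u_j · u_j)) · u_j.

Step by step this gives:
  u_1 = (-1, -3, -2)
  u_2 = (43/14, -25/14, 8/7)
  u_3 = (-49/65, -7/13, 77/65)

Orthogonality check:
  u_2 · u_1 = 0 (should be 0)
  u_3 · u_1 = 0 (should be 0)
  u_3 · u_2 = 0 (should be 0)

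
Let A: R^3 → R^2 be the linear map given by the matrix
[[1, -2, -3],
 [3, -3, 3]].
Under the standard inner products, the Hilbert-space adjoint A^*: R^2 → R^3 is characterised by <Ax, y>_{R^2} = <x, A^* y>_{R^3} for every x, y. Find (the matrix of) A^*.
A^* = A^T =
[[1, 3],
 [-2, -3],
 [-3, 3]]

For real matrices with standard dot products, the defining identity <Ax, y> = <x, A^* y> gives (Ax)^T y = x^T (A^*) y, i.e. x^T A^T y = x^T (A^*) y. Since this holds for all x, y, we must have A^* = A^T. Therefore
A^* =
[[1, 3],
 [-2, -3],
 [-3, 3]].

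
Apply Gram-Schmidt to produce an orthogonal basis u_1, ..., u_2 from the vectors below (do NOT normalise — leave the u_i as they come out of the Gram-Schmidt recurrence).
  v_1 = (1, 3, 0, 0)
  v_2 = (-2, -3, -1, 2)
Orthogonal basis:
  u_1 = (1, 3, 0, 0)
  u_2 = (-9/10, 3/10, -1, 2)

Apply the Gram-Schmidt recurrence
  u_1 = v_1
  u_i = v_i − Σ_{j<i} ((v_i · u_j) / (u_j · u_j)) · u_j.

Step by step this gives:
  u_1 = (1, 3, 0, 0)
  u_2 = (-9/10, 3/10, -1, 2)

Orthogonality check:
  u_2 · u_1 = 0 (should be 0)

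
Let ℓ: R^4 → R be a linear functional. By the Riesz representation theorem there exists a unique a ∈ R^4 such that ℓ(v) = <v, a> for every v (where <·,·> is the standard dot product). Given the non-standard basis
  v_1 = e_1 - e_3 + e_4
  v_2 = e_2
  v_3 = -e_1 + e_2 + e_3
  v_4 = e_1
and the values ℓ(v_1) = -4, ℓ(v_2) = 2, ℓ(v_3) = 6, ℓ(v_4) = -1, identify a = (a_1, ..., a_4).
a = (-1, 2, 3, 0)

Write a = (a_1, ..., a_4) in the standard basis. For each basis vector v_i, ℓ(v_i) = <v_i, a> is a linear equation in the a_j's. Collect the n equations into a matrix system V a = ℓ, where row i of V is v_i (expressed in the standard basis). Since V is invertible (lower-triangular with 1s on the diagonal, up to permutation), solve by back-substitution:
  V =
[[1, 0, -1, 1],
 [0, 1, 0, 0],
 [-1, 1, 1, 0],
 [1, 0, 0, 0]]
  V a = (-4, 2, 6, -1)
Solving gives a = (-1, 2, 3, 0).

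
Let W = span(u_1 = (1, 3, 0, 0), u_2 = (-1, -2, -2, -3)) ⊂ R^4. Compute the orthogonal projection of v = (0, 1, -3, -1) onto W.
proj_W(v) = (12/131, 127/131, -182/131, -273/131)

Set up U = [u_1 | ... | u_2] ∈ R^(4×2). The projector onto W = col(U) is P = U (U^T U)^(-1) U^T.
Compute U^T U =
  [10, -7]
  [-7, 18],
and U^T v = (3, 7).
Solve U^T U · c = U^T v for the coefficients: c = (103/131, 91/131). The projection is proj_W(v) = U c.
Check: (v - proj_W(v)) · u_1 = 0  (should be 0).
Check: (v - proj_W(v)) · u_2 = 0  (should be 0).
Result: proj_W(v) = (12/131, 127/131, -182/131, -273/131).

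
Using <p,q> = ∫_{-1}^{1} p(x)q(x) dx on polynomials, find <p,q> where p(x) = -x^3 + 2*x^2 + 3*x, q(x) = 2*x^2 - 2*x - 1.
<p,q> = -44/15

Expand the product: p(x)·q(x) = -2*x^5 + 6*x^4 + 3*x^3 - 8*x^2 - 3*x.
∫_{-1}^{1} of each monomial x^k gives [2/(k+1) if k even, 0 if k odd]. Integrating term-by-term (or equivalently evaluating the antiderivative F(x) = -x^6/3 + 6*x^5/5 + 3*x^4/4 - 8*x^3/3 - 3*x^2/2 at the endpoints):
  F(1) − F(−1) = -51/20 − (23/60) = -44/15.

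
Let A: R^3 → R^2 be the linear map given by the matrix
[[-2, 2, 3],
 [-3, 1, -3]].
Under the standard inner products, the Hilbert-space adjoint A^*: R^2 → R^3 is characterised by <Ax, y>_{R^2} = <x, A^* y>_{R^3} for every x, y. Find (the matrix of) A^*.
A^* = A^T =
[[-2, -3],
 [2, 1],
 [3, -3]]

For real matrices with standard dot products, the defining identity <Ax, y> = <x, A^* y> gives (Ax)^T y = x^T (A^*) y, i.e. x^T A^T y = x^T (A^*) y. Since this holds for all x, y, we must have A^* = A^T. Therefore
A^* =
[[-2, -3],
 [2, 1],
 [3, -3]].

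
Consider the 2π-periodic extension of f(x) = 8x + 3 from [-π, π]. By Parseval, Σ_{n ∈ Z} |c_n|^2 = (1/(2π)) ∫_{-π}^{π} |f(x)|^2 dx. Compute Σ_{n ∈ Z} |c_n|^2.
Σ |c_n|^2 = 64π^2/3 + 9

Expand and integrate term by term over [-π, π]:
  ∫ (8x)^2 dx = 64·(2π^3/3); ∫ 2·8·(3)·x dx = 0 (odd integrand); ∫ 3^2 dx = 9·2π.
So (1/(2π)) ∫_{-π}^{π} (8x + 3)^2 dx = 64π^2/3 + 9 = 64π^2/3 + 9.
Parseval ⇒ Σ |c_n|^2 = 64π^2/3 + 9.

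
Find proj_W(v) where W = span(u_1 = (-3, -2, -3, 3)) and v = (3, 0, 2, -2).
proj_W(v) = (63/31, 42/31, 63/31, -63/31)

Set up U = [u_1 | ... | u_1] ∈ R^(4×1). The projector onto W = col(U) is P = U (U^T U)^(-1) U^T.
Compute U^T U =
  [31],
and U^T v = (-21).
Solve U^T U · c = U^T v for the coefficients: c = (-21/31). The projection is proj_W(v) = U c.
Check: (v - proj_W(v)) · u_1 = 0  (should be 0).
Result: proj_W(v) = (63/31, 42/31, 63/31, -63/31).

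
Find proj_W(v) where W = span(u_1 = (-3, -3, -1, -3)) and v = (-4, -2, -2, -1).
proj_W(v) = (-69/28, -69/28, -23/28, -69/28)

Set up U = [u_1 | ... | u_1] ∈ R^(4×1). The projector onto W = col(U) is P = U (U^T U)^(-1) U^T.
Compute U^T U =
  [28],
and U^T v = (23).
Solve U^T U · c = U^T v for the coefficients: c = (23/28). The projection is proj_W(v) = U c.
Check: (v - proj_W(v)) · u_1 = 0  (should be 0).
Result: proj_W(v) = (-69/28, -69/28, -23/28, -69/28).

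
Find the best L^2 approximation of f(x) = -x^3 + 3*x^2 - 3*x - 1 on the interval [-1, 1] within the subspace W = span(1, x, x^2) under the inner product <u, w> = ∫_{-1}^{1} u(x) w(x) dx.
g(x) = 3*x^2 - 18*x/5 - 1

The best approximation g ∈ W is the orthogonal projection of f onto W. Writing g = a_0 + a_1 x + a_2 x^2, the coefficients solve the normal equations G · a = b where
  G_{ij} = <φ_i, φ_j> and b_i = <f, φ_i>, with φ_0 = 1, φ_1 = x, φ_2 = x^2.
G =
  [2, 0, 2/3]
  [0, 2/3, 0]
  [2/3, 0, 2/5],
b = (0, -12/5, 8/15).
Solving gives a_0 = -1, a_1 = -18/5, a_2 = 3, so
  g(x) = 3*x^2 - 18*x/5 - 1.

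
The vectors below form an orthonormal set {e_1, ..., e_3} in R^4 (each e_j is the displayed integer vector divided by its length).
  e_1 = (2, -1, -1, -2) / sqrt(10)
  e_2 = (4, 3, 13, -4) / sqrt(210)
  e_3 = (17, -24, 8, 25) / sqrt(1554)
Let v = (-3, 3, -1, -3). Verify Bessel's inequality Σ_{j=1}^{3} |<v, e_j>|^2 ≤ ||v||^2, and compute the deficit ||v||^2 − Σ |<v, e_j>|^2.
Σ |<v, e_j>|^2 = 6480000*2**(57/62)*3**(4/31)*5**(13/124)*7**(5/31)/823543; ||v||^2 = 28; deficit = 8/37

Write each e_j = u_j / sqrt(<u_j, u_j>) where u_j is the displayed integer vector. Then <v, e_j> = <v, u_j> / sqrt(<u_j, u_j>), so |<v, e_j>|^2 = <v, u_j>^2 / <u_j, u_j>.
Coefficients: <v, e_1> = -2/sqrt(10), <v, e_2> = -4/sqrt(210), <v, e_3> = -206/sqrt(1554).
Square and sum: Σ |<v, e_j>|^2 = 6480000*2**(57/62)*3**(4/31)*5**(13/124)*7**(5/31)/823543.
Compute ||v||^2 = v·v = 28.
Deficit = 28 − 6480000*2**(57/62)*3**(4/31)*5**(13/124)*7**(5/31)/823543 = 8/37 ≥ 0, confirming Bessel's inequality. (The deficit equals ||v − Σ <v,e_j> e_j||^2, the squared distance from v to span{e_j}.)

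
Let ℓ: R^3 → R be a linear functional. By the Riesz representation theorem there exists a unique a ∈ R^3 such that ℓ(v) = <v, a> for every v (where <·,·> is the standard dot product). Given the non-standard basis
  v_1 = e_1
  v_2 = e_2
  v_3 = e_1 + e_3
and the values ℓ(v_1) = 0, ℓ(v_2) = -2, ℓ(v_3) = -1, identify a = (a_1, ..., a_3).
a = (0, -2, -1)

Write a = (a_1, ..., a_3) in the standard basis. For each basis vector v_i, ℓ(v_i) = <v_i, a> is a linear equation in the a_j's. Collect the n equations into a matrix system V a = ℓ, where row i of V is v_i (expressed in the standard basis). Since V is invertible (lower-triangular with 1s on the diagonal, up to permutation), solve by back-substitution:
  V =
[[1, 0, 0],
 [0, 1, 0],
 [1, 0, 1]]
  V a = (0, -2, -1)
Solving gives a = (0, -2, -1).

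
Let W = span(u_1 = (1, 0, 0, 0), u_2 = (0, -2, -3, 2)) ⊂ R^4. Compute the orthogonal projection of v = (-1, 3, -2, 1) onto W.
proj_W(v) = (-1, -4/17, -6/17, 4/17)

Set up U = [u_1 | ... | u_2] ∈ R^(4×2). The projector onto W = col(U) is P = U (U^T U)^(-1) U^T.
Compute U^T U =
  [1, 0]
  [0, 17],
and U^T v = (-1, 2).
Solve U^T U · c = U^T v for the coefficients: c = (-1, 2/17). The projection is proj_W(v) = U c.
Check: (v - proj_W(v)) · u_1 = 0  (should be 0).
Check: (v - proj_W(v)) · u_2 = 0  (should be 0).
Result: proj_W(v) = (-1, -4/17, -6/17, 4/17).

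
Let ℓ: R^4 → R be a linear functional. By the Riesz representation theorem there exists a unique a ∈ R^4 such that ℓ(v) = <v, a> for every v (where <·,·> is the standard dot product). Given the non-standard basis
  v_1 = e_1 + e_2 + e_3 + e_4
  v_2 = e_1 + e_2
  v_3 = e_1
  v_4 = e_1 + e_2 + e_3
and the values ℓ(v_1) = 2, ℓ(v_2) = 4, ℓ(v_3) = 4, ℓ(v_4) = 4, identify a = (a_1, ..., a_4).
a = (4, 0, 0, -2)

Write a = (a_1, ..., a_4) in the standard basis. For each basis vector v_i, ℓ(v_i) = <v_i, a> is a linear equation in the a_j's. Collect the n equations into a matrix system V a = ℓ, where row i of V is v_i (expressed in the standard basis). Since V is invertible (lower-triangular with 1s on the diagonal, up to permutation), solve by back-substitution:
  V =
[[1, 1, 1, 1],
 [1, 1, 0, 0],
 [1, 0, 0, 0],
 [1, 1, 1, 0]]
  V a = (2, 4, 4, 4)
Solving gives a = (4, 0, 0, -2).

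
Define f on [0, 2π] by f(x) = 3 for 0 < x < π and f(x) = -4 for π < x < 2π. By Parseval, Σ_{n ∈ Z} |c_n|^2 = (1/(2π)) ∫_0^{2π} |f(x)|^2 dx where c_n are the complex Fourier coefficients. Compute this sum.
Σ |c_n|^2 = 25/2

Parseval equates the L^2 energy of f (normalised by 1/(2π)) with the ℓ^2 sum of its Fourier coefficients: (1/(2π)) ∫_0^{2π} |f|^2 = Σ |c_n|^2.
Compute the left side: (1/(2π)) [∫_0^π 3^2 dx + ∫_π^{2π} (-4)^2 dx] = (1/(2π)) · (9π + 16π) = (9 + 16)/2 = 25/2.
So Σ_{n ∈ Z} |c_n|^2 = 25/2.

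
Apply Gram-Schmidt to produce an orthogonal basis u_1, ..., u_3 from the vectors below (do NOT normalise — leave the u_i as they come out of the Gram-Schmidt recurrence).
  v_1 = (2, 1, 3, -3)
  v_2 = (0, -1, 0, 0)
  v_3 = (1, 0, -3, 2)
Orthogonal basis:
  u_1 = (2, 1, 3, -3)
  u_2 = (2/23, -22/23, 3/23, -3/23)
  u_3 = (24/11, 0, -27/22, 5/22)

Apply the Gram-Schmidt recurrence
  u_1 = v_1
  u_i = v_i − Σ_{j<i} ((v_i · u_j) / (u_j · u_j)) · u_j.

Step by step this gives:
  u_1 = (2, 1, 3, -3)
  u_2 = (2/23, -22/23, 3/23, -3/23)
  u_3 = (24/11, 0, -27/22, 5/22)

Orthogonality check:
  u_2 · u_1 = 0 (should be 0)
  u_3 · u_1 = 0 (should be 0)
  u_3 · u_2 = 0 (should be 0)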